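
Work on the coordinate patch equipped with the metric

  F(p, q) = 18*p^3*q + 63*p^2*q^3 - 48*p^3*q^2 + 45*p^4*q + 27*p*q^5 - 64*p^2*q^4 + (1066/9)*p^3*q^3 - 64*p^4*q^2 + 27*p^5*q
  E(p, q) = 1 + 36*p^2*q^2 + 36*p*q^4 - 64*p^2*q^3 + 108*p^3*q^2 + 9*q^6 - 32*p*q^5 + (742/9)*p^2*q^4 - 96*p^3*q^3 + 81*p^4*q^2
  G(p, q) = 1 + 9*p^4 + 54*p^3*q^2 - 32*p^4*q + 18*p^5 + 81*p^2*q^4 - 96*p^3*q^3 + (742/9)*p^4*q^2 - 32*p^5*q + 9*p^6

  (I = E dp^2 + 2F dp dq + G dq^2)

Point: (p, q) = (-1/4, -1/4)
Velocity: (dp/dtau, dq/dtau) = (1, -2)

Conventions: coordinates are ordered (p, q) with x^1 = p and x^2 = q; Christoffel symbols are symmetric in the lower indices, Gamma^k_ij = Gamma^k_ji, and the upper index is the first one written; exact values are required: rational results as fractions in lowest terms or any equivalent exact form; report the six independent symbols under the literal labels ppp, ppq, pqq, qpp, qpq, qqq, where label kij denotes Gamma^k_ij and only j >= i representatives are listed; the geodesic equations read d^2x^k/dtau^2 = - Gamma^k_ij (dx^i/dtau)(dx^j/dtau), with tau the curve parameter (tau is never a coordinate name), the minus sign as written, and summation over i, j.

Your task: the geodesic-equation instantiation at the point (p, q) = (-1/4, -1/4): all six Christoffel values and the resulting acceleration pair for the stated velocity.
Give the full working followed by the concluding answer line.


E = 2473/2304, F = 13/576, G = 145/144 at the point
E_p = -221/576, E_q = -325/576, F_p = -131/384, F_q = 49/384, G_p = -25/144, G_q = 19/144
EG - F^2 = 2489/2304;  g^inv = (2304/2489) * [[145/144, -13/576], [-13/576, 2473/2304]]
first-kind symbols [ij,l] = (1/2)(d_i g_jl + d_j g_il - d_l g_ij): [pp,p] = E_p/2 = -221/1152, [pp,q] = F_p - E_q/2 = -17/288, [pq,p] = E_q/2 = -325/1152, [pq,q] = G_p/2 = -25/288, [qq,p] = F_q - G_p/2 = 247/1152, [qq,q] = G_q/2 = 19/288
Gamma^p_ij = (G*[ij,p] - F*[ij,q])/(EG - F^2), Gamma^q_ij = (E*[ij,q] - F*[ij,p])/(EG - F^2)
Gamma_ppp = -442/2489, Gamma_ppq = -650/2489, Gamma_pqq = 26/131, Gamma_qpp = -136/2489, Gamma_qpq = -200/2489, Gamma_qqq = 8/131
d^2p/dtau^2 = -(Gamma_ppp*(1)^2 + 2*Gamma_ppq*(1)*(-2) + Gamma_pqq*(-2)^2) = -4134/2489
d^2q/dtau^2 = -(Gamma_qpp*(1)^2 + 2*Gamma_qpq*(1)*(-2) + Gamma_qqq*(-2)^2) = -1272/2489

Answer: Gamma_ppp = -442/2489, Gamma_ppq = -650/2489, Gamma_pqq = 26/131, Gamma_qpp = -136/2489, Gamma_qpq = -200/2489, Gamma_qqq = 8/131; accelerations (d^2p/dtau^2, d^2q/dtau^2) = (-4134/2489, -1272/2489)


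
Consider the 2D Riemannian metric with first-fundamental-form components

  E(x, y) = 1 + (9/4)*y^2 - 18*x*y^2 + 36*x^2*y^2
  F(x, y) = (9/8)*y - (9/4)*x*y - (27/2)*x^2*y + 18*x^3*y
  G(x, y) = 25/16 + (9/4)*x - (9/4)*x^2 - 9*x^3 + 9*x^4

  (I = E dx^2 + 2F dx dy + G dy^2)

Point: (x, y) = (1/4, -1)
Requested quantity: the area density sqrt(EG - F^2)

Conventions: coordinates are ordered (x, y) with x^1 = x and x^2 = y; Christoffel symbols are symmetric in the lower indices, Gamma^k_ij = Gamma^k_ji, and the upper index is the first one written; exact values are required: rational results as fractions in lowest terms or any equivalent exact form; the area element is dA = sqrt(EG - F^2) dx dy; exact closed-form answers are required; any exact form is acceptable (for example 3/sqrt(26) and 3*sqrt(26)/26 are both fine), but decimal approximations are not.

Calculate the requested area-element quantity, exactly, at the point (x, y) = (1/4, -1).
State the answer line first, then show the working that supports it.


Answer: sqrt(EG - F^2) = sqrt(481)/16

E = 1, F = 0, G = 481/256; EG - F^2 = 481/256


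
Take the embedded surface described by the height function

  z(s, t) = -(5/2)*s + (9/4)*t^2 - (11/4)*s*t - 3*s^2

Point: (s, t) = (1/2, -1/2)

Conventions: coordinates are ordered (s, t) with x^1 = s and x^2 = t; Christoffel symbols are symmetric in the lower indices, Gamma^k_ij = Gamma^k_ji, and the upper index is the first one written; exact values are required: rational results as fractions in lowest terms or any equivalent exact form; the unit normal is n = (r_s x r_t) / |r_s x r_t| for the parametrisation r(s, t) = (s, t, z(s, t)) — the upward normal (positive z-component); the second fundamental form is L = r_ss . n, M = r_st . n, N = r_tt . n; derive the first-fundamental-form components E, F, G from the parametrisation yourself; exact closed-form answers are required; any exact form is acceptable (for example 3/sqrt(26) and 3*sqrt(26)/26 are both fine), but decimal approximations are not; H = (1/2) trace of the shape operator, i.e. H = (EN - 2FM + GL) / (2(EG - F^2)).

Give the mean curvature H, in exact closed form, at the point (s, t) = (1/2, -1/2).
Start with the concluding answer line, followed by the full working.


Answer: H = 5022*sqrt(1994)/994009

z_s = -33/8, z_t = -29/8, z_ss = -6, z_st = -11/4, z_tt = 9/2
E = 1153/64, F = 957/64, G = 905/64; answer radicand W^2 = 997/32
unnormalised second-form numerators: l = -6, m = -11/4, n = 9/2; L = l/sqrt(997/32), and similarly M = m/sqrt(W^2), N = n/sqrt(W^2)
H = (E*n - 2*F*m + G*l) / (2*(EG - F^2)*sqrt(W^2)); E*n - 2*F*m + G*l = 2511/32, EG - F^2 = 997/32, so H = (2511/1994)/sqrt(997/32)


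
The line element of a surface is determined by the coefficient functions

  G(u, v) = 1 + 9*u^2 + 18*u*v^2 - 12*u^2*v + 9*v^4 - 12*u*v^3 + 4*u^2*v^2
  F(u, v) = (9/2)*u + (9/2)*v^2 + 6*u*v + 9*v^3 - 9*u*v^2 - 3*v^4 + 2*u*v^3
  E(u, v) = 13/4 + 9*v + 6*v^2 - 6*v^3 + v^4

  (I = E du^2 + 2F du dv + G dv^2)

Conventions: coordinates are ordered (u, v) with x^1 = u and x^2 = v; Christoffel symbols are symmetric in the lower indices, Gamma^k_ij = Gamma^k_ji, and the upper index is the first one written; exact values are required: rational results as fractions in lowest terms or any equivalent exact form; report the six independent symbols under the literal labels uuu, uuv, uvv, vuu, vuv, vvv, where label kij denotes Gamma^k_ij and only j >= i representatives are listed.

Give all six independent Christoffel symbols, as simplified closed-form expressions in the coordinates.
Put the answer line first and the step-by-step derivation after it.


Answer: Gamma_uuu = 0, Gamma_uuv = (8*v^3 - 36*v^2 + 24*v + 18)/(16*u^2*v^2 - 48*u^2*v + 36*u^2 - 48*u*v^3 + 72*u*v^2 + 40*v^4 - 24*v^3 + 24*v^2 + 36*v + 13), Gamma_uvv = (8*u*v^2 - 24*u*v - 12*u - 24*v^3 + 72*v^2 + 36*v)/(16*u^2*v^2 - 48*u^2*v + 36*u^2 - 48*u*v^3 + 72*u*v^2 + 40*v^4 - 24*v^3 + 24*v^2 + 36*v + 13), Gamma_vuu = 0, Gamma_vuv = (16*u*v^2 - 48*u*v + 36*u - 24*v^3 + 36*v^2)/(16*u^2*v^2 - 48*u^2*v + 36*u^2 - 48*u*v^3 + 72*u*v^2 + 40*v^4 - 24*v^3 + 24*v^2 + 36*v + 13), Gamma_vvv = (16*u^2*v - 24*u^2 - 72*u*v^2 + 72*u*v + 72*v^3)/(16*u^2*v^2 - 48*u^2*v + 36*u^2 - 48*u*v^3 + 72*u*v^2 + 40*v^4 - 24*v^3 + 24*v^2 + 36*v + 13)

E = 13/4 + 9*v + 6*v^2 - 6*v^3 + v^4; F = (9/2)*u + (9/2)*v^2 + 6*u*v + 9*v^3 - 9*u*v^2 - 3*v^4 + 2*u*v^3; G = 1 + 9*u^2 + 18*u*v^2 - 12*u^2*v + 9*v^4 - 12*u*v^3 + 4*u^2*v^2
Gamma^k_ij = (1/2) g^{kl} (d_i g_jl + d_j g_il - d_l g_ij), with g^inv = (1/(EG-F^2)) [[G, -F], [-F, E]]
first partials: E_u = 0, E_v = 9 + 12*v - 18*v^2 + 4*v^3, F_u = 9/2 + 6*v - 9*v^2 + 2*v^3, F_v = 9*v + 6*u + 27*v^2 - 18*u*v - 12*v^3 + 6*u*v^2, G_u = 18*u + 18*v^2 - 24*u*v - 12*v^3 + 8*u*v^2, G_v = 36*u*v - 12*u^2 + 36*v^3 - 36*u*v^2 + 8*u^2*v
D = EG - F^2 = 13/4 + 9*v + 6*v^2 + 9*u^2 - 6*v^3 + 18*u*v^2 - 12*u^2*v + 10*v^4 - 12*u*v^3 + 4*u^2*v^2
expanded: Gamma^u_uu = (G E_u - 2F F_u + F E_v)/(2D), Gamma^u_uv = (G E_v - F G_u)/(2D), Gamma^u_vv = (2G F_v - G G_u - F G_v)/(2D), Gamma^v_uu = (2E F_u - E E_v - F E_u)/(2D), Gamma^v_uv = (E G_u - F E_v)/(2D), Gamma^v_vv = (E G_v - 2F F_v + F G_u)/(2D); substitute and cancel common factors


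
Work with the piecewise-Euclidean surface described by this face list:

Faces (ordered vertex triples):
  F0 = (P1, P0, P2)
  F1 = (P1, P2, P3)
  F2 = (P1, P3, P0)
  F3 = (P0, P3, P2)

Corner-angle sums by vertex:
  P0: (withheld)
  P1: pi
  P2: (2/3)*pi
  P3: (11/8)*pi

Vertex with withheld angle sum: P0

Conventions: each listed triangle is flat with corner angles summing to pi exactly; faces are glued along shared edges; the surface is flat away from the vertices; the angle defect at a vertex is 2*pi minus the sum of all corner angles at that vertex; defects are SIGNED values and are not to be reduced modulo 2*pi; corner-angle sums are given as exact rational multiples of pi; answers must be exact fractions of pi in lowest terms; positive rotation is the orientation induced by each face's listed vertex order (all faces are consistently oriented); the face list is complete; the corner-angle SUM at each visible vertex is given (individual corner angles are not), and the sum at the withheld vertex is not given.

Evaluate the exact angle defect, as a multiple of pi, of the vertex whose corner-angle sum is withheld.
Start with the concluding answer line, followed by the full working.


Answer: defect(P0) = (25/24)*pi

V = 4, E = 6, F = 4; chi = V - E + F = 2
Gauss-Bonnet: total defect = 2*pi*chi = 4*pi; visible defects sum to (71/24)*pi


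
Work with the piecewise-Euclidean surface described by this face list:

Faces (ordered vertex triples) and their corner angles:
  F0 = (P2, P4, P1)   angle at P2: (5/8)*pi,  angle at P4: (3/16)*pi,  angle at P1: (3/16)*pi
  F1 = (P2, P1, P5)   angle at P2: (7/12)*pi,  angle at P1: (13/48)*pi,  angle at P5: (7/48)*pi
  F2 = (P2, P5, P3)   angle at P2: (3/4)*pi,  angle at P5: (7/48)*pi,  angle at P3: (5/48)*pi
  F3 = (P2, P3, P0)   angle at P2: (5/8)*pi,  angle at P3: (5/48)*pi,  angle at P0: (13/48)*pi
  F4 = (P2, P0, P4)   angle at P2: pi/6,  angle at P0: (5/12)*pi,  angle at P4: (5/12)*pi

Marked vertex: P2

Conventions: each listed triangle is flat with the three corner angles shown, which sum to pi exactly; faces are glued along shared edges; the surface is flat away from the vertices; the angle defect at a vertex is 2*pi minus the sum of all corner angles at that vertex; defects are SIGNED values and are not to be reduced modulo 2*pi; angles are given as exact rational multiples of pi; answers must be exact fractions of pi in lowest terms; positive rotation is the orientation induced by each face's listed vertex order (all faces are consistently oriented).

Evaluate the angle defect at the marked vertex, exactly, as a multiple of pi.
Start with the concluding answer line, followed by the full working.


Answer: defect(P2) = (-3/4)*pi

Sum of corner angles at P2: (11/4)*pi
defect = 2*pi - (11/4)*pi


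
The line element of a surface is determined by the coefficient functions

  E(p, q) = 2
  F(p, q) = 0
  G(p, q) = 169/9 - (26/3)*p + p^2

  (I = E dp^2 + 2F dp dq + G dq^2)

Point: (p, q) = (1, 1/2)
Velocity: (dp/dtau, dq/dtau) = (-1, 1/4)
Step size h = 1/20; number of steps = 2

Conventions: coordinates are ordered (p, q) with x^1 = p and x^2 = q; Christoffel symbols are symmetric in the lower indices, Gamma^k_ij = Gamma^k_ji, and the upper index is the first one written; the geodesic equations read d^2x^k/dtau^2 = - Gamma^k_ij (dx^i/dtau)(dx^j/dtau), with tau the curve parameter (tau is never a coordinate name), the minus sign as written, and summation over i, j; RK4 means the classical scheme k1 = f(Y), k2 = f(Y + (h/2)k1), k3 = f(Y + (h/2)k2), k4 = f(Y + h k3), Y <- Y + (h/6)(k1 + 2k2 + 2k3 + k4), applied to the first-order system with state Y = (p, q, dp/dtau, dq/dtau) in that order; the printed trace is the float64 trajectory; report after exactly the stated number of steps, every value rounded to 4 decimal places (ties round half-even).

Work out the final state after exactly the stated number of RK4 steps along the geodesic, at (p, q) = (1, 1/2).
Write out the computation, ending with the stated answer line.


f(Y) = (dp/dtau, dq/dtau, -Gamma^p_ij Y'^i Y'^j, -Gamma^q_ij Y'^i Y'^j) with the Gammas evaluated at the stage position; h = 0.050000; intermediate values shown to 6 dp
step 0: p = 1.0000, q = 0.5000, dp/dtau = -1.0000, dq/dtau = 0.2500
step 1:
  k1: at (p, q) = (1.000000, 0.500000), (dp/dtau, dq/dtau) = (-1.000000, 0.250000); Gamma_ppp = 0.000000, Gamma_ppq = 0.000000, Gamma_pqq = 1.666667, Gamma_qpp = 0.000000, Gamma_qpq = -0.300000, Gamma_qqq = 0.000000; k1 = (-1.000000, 0.250000, -0.104167, -0.150000)
  k2: at (p, q) = (0.975000, 0.506250), (dp/dtau, dq/dtau) = (-1.002604, 0.246250); Gamma_ppp = 0.000000, Gamma_ppq = 0.000000, Gamma_pqq = 1.679167, Gamma_qpp = 0.000000, Gamma_qpq = -0.297767, Gamma_qqq = 0.000000; k2 = (-1.002604, 0.246250, -0.101823, -0.147032)
  k3: at (p, q) = (0.974935, 0.506156), (dp/dtau, dq/dtau) = (-1.002546, 0.246324); Gamma_ppp = 0.000000, Gamma_ppq = 0.000000, Gamma_pqq = 1.679199, Gamma_qpp = 0.000000, Gamma_qpq = -0.297761, Gamma_qqq = 0.000000; k3 = (-1.002546, 0.246324, -0.101886, -0.147065)
  k4: at (p, q) = (0.949873, 0.512316), (dp/dtau, dq/dtau) = (-1.005094, 0.242647); Gamma_ppp = 0.000000, Gamma_ppq = 0.000000, Gamma_pqq = 1.691730, Gamma_qpp = 0.000000, Gamma_qpq = -0.295555, Gamma_qqq = 0.000000; k4 = (-1.005094, 0.242647, -0.099605, -0.144162)
  Y <- Y + (h/6)(k1 + 2k2 + 2k3 + k4): p = 0.9499, q = 0.5123, dp/dtau = -1.0051, dq/dtau = 0.2426
step 2:
  k1: at (p, q) = (0.949872, 0.512315), (dp/dtau, dq/dtau) = (-1.005093, 0.242647); Gamma_ppp = 0.000000, Gamma_ppq = 0.000000, Gamma_pqq = 1.691731, Gamma_qpp = 0.000000, Gamma_qpq = -0.295555, Gamma_qqq = 0.000000; k1 = (-1.005093, 0.242647, -0.099605, -0.144162)
  k2: at (p, q) = (0.924744, 0.518381), (dp/dtau, dq/dtau) = (-1.007583, 0.239043); Gamma_ppp = 0.000000, Gamma_ppq = 0.000000, Gamma_pqq = 1.704294, Gamma_qpp = 0.000000, Gamma_qpq = -0.293377, Gamma_qqq = 0.000000; k2 = (-1.007583, 0.239043, -0.097386, -0.141323)
  k3: at (p, q) = (0.924682, 0.518291), (dp/dtau, dq/dtau) = (-1.007528, 0.239114); Gamma_ppp = 0.000000, Gamma_ppq = 0.000000, Gamma_pqq = 1.704326, Gamma_qpp = 0.000000, Gamma_qpq = -0.293371, Gamma_qqq = 0.000000; k3 = (-1.007528, 0.239114, -0.097446, -0.141354)
  k4: at (p, q) = (0.899495, 0.524271), (dp/dtau, dq/dtau) = (-1.009966, 0.235579); Gamma_ppp = 0.000000, Gamma_ppq = 0.000000, Gamma_pqq = 1.716919, Gamma_qpp = 0.000000, Gamma_qpq = -0.291219, Gamma_qqq = 0.000000; k4 = (-1.009966, 0.235579, -0.095285, -0.138578)
  Y <- Y + (h/6)(k1 + 2k2 + 2k3 + k4): p = 0.8995, q = 0.5243, dp/dtau = -1.0100, dq/dtau = 0.2356

Answer: p = 0.8995, q = 0.5243, dp/dtau = -1.0100, dq/dtau = 0.2356


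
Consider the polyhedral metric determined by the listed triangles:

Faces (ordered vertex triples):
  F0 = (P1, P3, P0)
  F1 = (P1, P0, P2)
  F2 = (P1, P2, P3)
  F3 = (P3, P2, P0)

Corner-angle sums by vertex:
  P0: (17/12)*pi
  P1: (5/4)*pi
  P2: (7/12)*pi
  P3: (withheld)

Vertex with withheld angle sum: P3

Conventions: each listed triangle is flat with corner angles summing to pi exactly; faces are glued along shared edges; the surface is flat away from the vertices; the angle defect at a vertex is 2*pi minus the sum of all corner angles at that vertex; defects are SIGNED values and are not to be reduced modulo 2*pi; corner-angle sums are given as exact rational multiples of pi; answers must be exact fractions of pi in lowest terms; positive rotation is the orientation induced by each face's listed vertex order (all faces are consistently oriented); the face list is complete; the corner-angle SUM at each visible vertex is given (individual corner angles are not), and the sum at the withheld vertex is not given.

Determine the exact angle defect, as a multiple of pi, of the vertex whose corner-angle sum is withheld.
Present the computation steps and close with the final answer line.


V = 4, E = 6, F = 4; chi = V - E + F = 2
Gauss-Bonnet: total defect = 2*pi*chi = 4*pi; visible defects sum to (11/4)*pi

Answer: defect(P3) = (5/4)*pi


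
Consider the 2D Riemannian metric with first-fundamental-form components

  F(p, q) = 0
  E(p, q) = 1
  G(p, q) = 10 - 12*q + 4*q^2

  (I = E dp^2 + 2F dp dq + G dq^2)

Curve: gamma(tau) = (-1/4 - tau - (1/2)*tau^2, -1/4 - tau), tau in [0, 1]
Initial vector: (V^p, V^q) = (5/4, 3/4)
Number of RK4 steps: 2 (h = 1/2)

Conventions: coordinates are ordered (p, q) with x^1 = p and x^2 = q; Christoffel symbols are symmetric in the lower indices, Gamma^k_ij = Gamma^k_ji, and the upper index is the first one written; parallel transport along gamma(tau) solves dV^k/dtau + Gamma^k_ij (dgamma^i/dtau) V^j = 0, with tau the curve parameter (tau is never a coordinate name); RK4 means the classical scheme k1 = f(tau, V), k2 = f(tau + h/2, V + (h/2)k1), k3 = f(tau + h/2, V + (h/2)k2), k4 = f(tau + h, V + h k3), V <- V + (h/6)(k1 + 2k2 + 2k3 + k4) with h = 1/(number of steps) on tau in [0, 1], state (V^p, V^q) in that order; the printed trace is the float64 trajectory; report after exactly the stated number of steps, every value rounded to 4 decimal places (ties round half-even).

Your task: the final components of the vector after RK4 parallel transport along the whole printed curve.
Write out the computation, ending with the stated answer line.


gamma'(tau) = (-1 - tau, -1); f(tau, V)^k = -Gamma^k_ij(gamma(tau)) gamma'^i(tau) V^j; h = 1/2; intermediate values shown to 6 dp
curve data and Christoffel symbols at the stage parameters:
  tau = 0.000000: gamma = (-0.250000, -0.250000), gamma' = (-1.000000, -1.000000); Gamma_ppp = 0.000000, Gamma_ppq = 0.000000, Gamma_pqq = 0.000000, Gamma_qpp = 0.000000, Gamma_qpq = 0.000000, Gamma_qqq = -0.528302
  tau = 0.250000: gamma = (-0.531250, -0.500000), gamma' = (-1.250000, -1.000000); Gamma_ppp = 0.000000, Gamma_ppq = 0.000000, Gamma_pqq = 0.000000, Gamma_qpp = 0.000000, Gamma_qpq = 0.000000, Gamma_qqq = -0.470588
  tau = 0.500000: gamma = (-0.875000, -0.750000), gamma' = (-1.500000, -1.000000); Gamma_ppp = 0.000000, Gamma_ppq = 0.000000, Gamma_pqq = 0.000000, Gamma_qpp = 0.000000, Gamma_qpq = 0.000000, Gamma_qqq = -0.423529
  tau = 0.750000: gamma = (-1.281250, -1.000000), gamma' = (-1.750000, -1.000000); Gamma_ppp = 0.000000, Gamma_ppq = 0.000000, Gamma_pqq = 0.000000, Gamma_qpp = 0.000000, Gamma_qpq = 0.000000, Gamma_qqq = -0.384615
  tau = 1.000000: gamma = (-1.750000, -1.250000), gamma' = (-2.000000, -1.000000); Gamma_ppp = 0.000000, Gamma_ppq = 0.000000, Gamma_pqq = 0.000000, Gamma_qpp = 0.000000, Gamma_qpq = 0.000000, Gamma_qqq = -0.352000
step 0: V^p = 1.2500, V^q = 0.7500
step 1: k1 = (0.000000, -0.396226), k2 = (0.000000, -0.306326), k3 = (0.000000, -0.316903), k4 = (0.000000, -0.250538); V <- V + (h/6)(k1 + 2k2 + 2k3 + k4): V^p = 1.2500, V^q = 0.5922
step 2: k1 = (0.000000, -0.250827), k2 = (0.000000, -0.203663), k3 = (0.000000, -0.208198), k4 = (0.000000, -0.171823); V <- V + (h/6)(k1 + 2k2 + 2k3 + k4): V^p = 1.2500, V^q = 0.4884

Answer: V^p = 1.2500, V^q = 0.4884


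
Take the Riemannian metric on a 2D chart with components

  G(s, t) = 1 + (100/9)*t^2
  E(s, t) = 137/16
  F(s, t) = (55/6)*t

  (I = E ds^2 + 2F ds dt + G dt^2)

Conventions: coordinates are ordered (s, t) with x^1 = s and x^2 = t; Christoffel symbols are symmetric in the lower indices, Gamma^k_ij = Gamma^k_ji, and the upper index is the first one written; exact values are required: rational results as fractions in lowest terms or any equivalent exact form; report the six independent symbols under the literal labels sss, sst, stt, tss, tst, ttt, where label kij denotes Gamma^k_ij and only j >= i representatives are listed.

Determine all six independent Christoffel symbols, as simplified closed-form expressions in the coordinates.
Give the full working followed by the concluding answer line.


E = 137/16; F = (55/6)*t; G = 1 + (100/9)*t^2
Gamma^k_ij = (1/2) g^{kl} (d_i g_jl + d_j g_il - d_l g_ij), with g^inv = (1/(EG-F^2)) [[G, -F], [-F, E]]
first partials: E_s = 0, E_t = 0, F_s = 0, F_t = 55/6, G_s = 0, G_t = (200/9)*t
D = EG - F^2 = 137/16 + (100/9)*t^2
expanded: Gamma^s_ss = (G E_s - 2F F_s + F E_t)/(2D), Gamma^s_st = (G E_t - F G_s)/(2D), Gamma^s_tt = (2G F_t - G G_s - F G_t)/(2D), Gamma^t_ss = (2E F_s - E E_t - F E_s)/(2D), Gamma^t_st = (E G_s - F E_t)/(2D), Gamma^t_tt = (E G_t - 2F F_t + F G_s)/(2D); substitute and cancel common factors

Answer: Gamma_sss = 0, Gamma_sst = 0, Gamma_stt = 1320/(1600*t^2 + 1233), Gamma_tss = 0, Gamma_tst = 0, Gamma_ttt = 1600*t/(1600*t^2 + 1233)


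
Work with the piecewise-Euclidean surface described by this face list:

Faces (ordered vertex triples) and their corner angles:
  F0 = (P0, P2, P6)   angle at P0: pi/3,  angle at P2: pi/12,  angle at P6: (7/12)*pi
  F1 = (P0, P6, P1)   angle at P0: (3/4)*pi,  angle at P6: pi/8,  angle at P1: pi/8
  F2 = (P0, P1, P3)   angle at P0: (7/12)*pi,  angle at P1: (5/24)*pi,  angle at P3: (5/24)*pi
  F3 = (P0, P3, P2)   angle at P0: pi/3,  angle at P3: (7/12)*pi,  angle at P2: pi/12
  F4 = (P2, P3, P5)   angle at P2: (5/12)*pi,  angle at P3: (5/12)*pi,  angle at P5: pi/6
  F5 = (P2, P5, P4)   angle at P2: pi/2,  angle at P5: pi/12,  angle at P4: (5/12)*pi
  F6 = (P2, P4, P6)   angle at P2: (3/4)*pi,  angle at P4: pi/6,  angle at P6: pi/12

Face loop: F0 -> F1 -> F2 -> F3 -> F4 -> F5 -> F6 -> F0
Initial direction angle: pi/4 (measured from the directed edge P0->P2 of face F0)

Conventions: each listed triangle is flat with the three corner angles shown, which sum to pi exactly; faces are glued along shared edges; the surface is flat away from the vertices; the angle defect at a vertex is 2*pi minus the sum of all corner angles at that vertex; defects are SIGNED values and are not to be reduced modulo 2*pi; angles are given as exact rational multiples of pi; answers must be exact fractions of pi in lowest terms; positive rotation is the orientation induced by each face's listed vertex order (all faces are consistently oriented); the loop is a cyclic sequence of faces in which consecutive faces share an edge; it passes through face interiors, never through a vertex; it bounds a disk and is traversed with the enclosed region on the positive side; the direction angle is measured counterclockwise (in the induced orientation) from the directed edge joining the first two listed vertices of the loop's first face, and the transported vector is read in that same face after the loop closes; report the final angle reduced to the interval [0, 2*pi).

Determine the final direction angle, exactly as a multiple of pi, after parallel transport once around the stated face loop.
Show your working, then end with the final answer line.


enclosed vertex P0: corner angles sum to 2*pi, defect = 2*pi - 2*pi = 0
enclosed vertex P2: corner angles sum to (11/6)*pi, defect = 2*pi - (11/6)*pi = pi/6
summing the enclosed defects onto the initial angle, mod 2*pi in the induced orientation:
final angle = pi/4 + pi/6 = (5/12)*pi (mod 2*pi)

Answer: final direction angle = (5/12)*pi


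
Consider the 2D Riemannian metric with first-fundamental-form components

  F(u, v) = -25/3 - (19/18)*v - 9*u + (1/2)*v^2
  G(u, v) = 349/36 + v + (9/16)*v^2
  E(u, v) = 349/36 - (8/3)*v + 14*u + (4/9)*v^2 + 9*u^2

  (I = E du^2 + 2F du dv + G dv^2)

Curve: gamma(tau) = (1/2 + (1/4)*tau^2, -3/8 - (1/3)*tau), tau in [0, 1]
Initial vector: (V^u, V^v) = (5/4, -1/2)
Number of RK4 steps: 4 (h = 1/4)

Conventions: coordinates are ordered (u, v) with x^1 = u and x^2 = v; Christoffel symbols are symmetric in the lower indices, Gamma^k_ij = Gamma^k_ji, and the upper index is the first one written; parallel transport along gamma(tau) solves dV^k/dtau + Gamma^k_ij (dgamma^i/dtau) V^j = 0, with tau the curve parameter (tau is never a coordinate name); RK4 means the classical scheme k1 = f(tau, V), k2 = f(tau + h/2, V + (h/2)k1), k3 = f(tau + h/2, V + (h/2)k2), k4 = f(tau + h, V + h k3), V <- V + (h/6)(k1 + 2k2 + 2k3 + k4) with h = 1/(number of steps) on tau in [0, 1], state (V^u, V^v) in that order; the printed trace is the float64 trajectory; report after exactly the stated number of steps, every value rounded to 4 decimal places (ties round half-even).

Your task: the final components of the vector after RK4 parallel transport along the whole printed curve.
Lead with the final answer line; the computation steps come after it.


Answer: V^u = 1.0116, V^v = -0.6158

gamma'(tau) = ((1/2)*tau, -1/3); f(tau, V)^k = -Gamma^k_ij(gamma(tau)) gamma'^i(tau) V^j; h = 1/4; intermediate values shown to 6 dp
curve data and Christoffel symbols at the stage parameters:
  tau = 0.000000: gamma = (0.500000, -0.375000), gamma' = (0.000000, -0.333333); Gamma_uuu = 0.436873, Gamma_uuv = -0.401775, Gamma_uvv = -0.281293, Gamma_vuu = -0.223131, Gamma_vuv = -0.528680, Gamma_vvv = -0.339387
  tau = 0.125000: gamma = (0.503906, -0.416667), gamma' = (0.062500, -0.333333); Gamma_uuu = 0.424191, Gamma_uuv = -0.381941, Gamma_uvv = -0.282346, Gamma_vuu = -0.239581, Gamma_vuv = -0.502789, Gamma_vvv = -0.343350
  tau = 0.250000: gamma = (0.515625, -0.458333), gamma' = (0.125000, -0.333333); Gamma_uuu = 0.416613, Gamma_uuv = -0.363916, Gamma_uvv = -0.282515, Gamma_vuu = -0.246215, Gamma_vuv = -0.481827, Gamma_vvv = -0.348161
  tau = 0.375000: gamma = (0.535156, -0.500000), gamma' = (0.187500, -0.333333); Gamma_uuu = 0.413158, Gamma_uuv = -0.347317, Gamma_uvv = -0.281932, Gamma_vuu = -0.244372, Gamma_vuv = -0.464956, Gamma_vvv = -0.353992
  tau = 0.500000: gamma = (0.562500, -0.541667), gamma' = (0.250000, -0.333333); Gamma_uuu = 0.412997, Gamma_uuv = -0.331822, Gamma_uvv = -0.280684, Gamma_vuu = -0.235056, Gamma_vuv = -0.451462, Gamma_vvv = -0.360925
  tau = 0.625000: gamma = (0.597656, -0.583333), gamma' = (0.312500, -0.333333); Gamma_uuu = 0.415414, Gamma_uuv = -0.317169, Gamma_uvv = -0.278826, Gamma_vuu = -0.219039, Gamma_vuv = -0.440724, Gamma_vvv = -0.368967
  tau = 0.750000: gamma = (0.640625, -0.625000), gamma' = (0.375000, -0.333333); Gamma_uuu = 0.419779, Gamma_uuv = -0.303142, Gamma_uvv = -0.276388, Gamma_vuu = -0.196935, Gamma_vuv = -0.432201, Gamma_vvv = -0.378077
  tau = 0.875000: gamma = (0.691406, -0.666667), gamma' = (0.437500, -0.333333); Gamma_uuu = 0.425529, Gamma_uuv = -0.289569, Gamma_uvv = -0.273391, Gamma_vuu = -0.169263, Gamma_vuv = -0.425408, Gamma_vvv = -0.388168
  tau = 1.000000: gamma = (0.750000, -0.708333), gamma' = (0.500000, -0.333333); Gamma_uuu = 0.432152, Gamma_uuv = -0.276319, Gamma_uvv = -0.269847, Gamma_vuu = -0.136496, Gamma_vuv = -0.419912, Gamma_vvv = -0.399120
step 0: V^u = 1.2500, V^v = -0.5000
step 1: k1 = (-0.120524, -0.163719), k2 = (-0.153405, -0.145267), k3 = (-0.152935, -0.144831), k4 = (-0.183995, -0.127392); V <- V + (h/6)(k1 + 2k2 + 2k3 + k4): V^u = 1.2118, V^v = -0.5363
step 2: k1 = (-0.183993, -0.127389), k2 = (-0.213785, -0.112756), k3 = (-0.213118, -0.112406), k4 = (-0.241768, -0.102061); V <- V + (h/6)(k1 + 2k2 + 2k3 + k4): V^u = 1.1585, V^v = -0.5646
step 3: k1 = (-0.241758, -0.102056), k2 = (-0.269312, -0.097029), k3 = (-0.268497, -0.096750), k4 = (-0.294762, -0.097857); V <- V + (h/6)(k1 + 2k2 + 2k3 + k4): V^u = 1.0913, V^v = -0.5891
step 4: k1 = (-0.294756, -0.097864), k2 = (-0.319466, -0.105551), k3 = (-0.318627, -0.105396), k4 = (-0.341440, -0.119896); V <- V + (h/6)(k1 + 2k2 + 2k3 + k4): V^u = 1.0116, V^v = -0.6158


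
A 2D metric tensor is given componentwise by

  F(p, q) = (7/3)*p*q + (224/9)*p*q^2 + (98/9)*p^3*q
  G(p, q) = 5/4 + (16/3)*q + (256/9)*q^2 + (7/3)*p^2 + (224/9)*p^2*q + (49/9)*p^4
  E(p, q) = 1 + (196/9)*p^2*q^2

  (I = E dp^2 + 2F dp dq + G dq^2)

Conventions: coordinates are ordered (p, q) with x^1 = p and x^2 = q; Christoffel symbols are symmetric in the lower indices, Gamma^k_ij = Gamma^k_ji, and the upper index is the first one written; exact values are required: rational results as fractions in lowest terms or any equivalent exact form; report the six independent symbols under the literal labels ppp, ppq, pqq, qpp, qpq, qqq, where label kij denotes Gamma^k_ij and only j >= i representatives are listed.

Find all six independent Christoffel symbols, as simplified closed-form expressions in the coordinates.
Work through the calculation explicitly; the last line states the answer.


E = 1 + (196/9)*p^2*q^2; F = (7/3)*p*q + (224/9)*p*q^2 + (98/9)*p^3*q; G = 5/4 + (16/3)*q + (256/9)*q^2 + (7/3)*p^2 + (224/9)*p^2*q + (49/9)*p^4
Gamma^k_ij = (1/2) g^{kl} (d_i g_jl + d_j g_il - d_l g_ij), with g^inv = (1/(EG-F^2)) [[G, -F], [-F, E]]
first partials: E_p = (392/9)*p*q^2, E_q = (392/9)*p^2*q, F_p = (7/3)*q + (224/9)*q^2 + (98/3)*p^2*q, F_q = (7/3)*p + (448/9)*p*q + (98/9)*p^3, G_p = (14/3)*p + (448/9)*p*q + (196/9)*p^3, G_q = 16/3 + (512/9)*q + (224/9)*p^2
D = EG - F^2 = 5/4 + (16/3)*q + (256/9)*q^2 + (7/3)*p^2 + (224/9)*p^2*q + (196/9)*p^2*q^2 + (49/9)*p^4
expanded: Gamma^p_pp = (G E_p - 2F F_p + F E_q)/(2D), Gamma^p_pq = (G E_q - F G_p)/(2D), Gamma^p_qq = (2G F_q - G G_p - F G_q)/(2D), Gamma^q_pp = (2E F_p - E E_q - F E_p)/(2D), Gamma^q_pq = (E G_p - F E_q)/(2D), Gamma^q_qq = (E G_q - 2F F_q + F G_p)/(2D); substitute and cancel common factors

Answer: Gamma_ppp = 784*p*q^2/(196*p^4 + 784*p^2*q^2 + 896*p^2*q + 84*p^2 + 1024*q^2 + 192*q + 45), Gamma_ppq = 784*p^2*q/(196*p^4 + 784*p^2*q^2 + 896*p^2*q + 84*p^2 + 1024*q^2 + 192*q + 45), Gamma_pqq = 896*p*q/(196*p^4 + 784*p^2*q^2 + 896*p^2*q + 84*p^2 + 1024*q^2 + 192*q + 45), Gamma_qpp = (392*p^2*q + 896*q^2 + 84*q)/(196*p^4 + 784*p^2*q^2 + 896*p^2*q + 84*p^2 + 1024*q^2 + 192*q + 45), Gamma_qpq = (392*p^3 + 896*p*q + 84*p)/(196*p^4 + 784*p^2*q^2 + 896*p^2*q + 84*p^2 + 1024*q^2 + 192*q + 45), Gamma_qqq = (448*p^2 + 1024*q + 96)/(196*p^4 + 784*p^2*q^2 + 896*p^2*q + 84*p^2 + 1024*q^2 + 192*q + 45)


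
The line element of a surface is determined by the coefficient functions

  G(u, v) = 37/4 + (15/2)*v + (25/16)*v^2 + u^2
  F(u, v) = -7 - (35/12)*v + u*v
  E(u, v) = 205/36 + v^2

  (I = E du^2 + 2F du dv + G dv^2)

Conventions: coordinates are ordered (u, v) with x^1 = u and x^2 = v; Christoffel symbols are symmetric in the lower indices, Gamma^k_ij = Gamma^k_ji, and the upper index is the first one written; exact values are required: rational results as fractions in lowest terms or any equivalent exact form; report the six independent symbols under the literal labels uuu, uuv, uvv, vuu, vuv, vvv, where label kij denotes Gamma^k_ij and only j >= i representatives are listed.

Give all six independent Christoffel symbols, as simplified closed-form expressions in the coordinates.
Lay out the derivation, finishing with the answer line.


E = 205/36 + v^2; F = -7 - (35/12)*v + u*v; G = 37/4 + (15/2)*v + (25/16)*v^2 + u^2
Gamma^k_ij = (1/2) g^{kl} (d_i g_jl + d_j g_il - d_l g_ij), with g^inv = (1/(EG-F^2)) [[G, -F], [-F, E]]
first partials: E_u = 0, E_v = 2*v, F_u = v, F_v = -35/12 + u, G_u = 2*u, G_v = 15/2 + (25/8)*v
D = EG - F^2 = 529/144 + (15/8)*v + (617/64)*v^2 + 14*u*v + (205/36)*u^2 + (15/2)*v^3 + (35/6)*u*v^2 + (25/16)*v^4
expanded: Gamma^u_uu = (G E_u - 2F F_u + F E_v)/(2D), Gamma^u_uv = (G E_v - F G_u)/(2D), Gamma^u_vv = (2G F_v - G G_u - F G_v)/(2D), Gamma^v_uu = (2E F_u - E E_v - F E_u)/(2D), Gamma^v_uv = (E G_u - F E_v)/(2D), Gamma^v_vv = (E G_v - 2F F_v + F G_u)/(2D); substitute and cancel common factors

Answer: Gamma_uuu = 0, Gamma_uuv = (1680*u*v + 4032*u + 900*v^3 + 4320*v^2 + 5328*v)/(3280*u^2 + 3360*u*v^2 + 8064*u*v + 900*v^4 + 4320*v^3 + 5553*v^2 + 1080*v + 2116), Gamma_uvv = (-1680*u^2 - 900*u*v^2 - 2160*u*v - 420)/(3280*u^2 + 3360*u*v^2 + 8064*u*v + 900*v^4 + 4320*v^3 + 5553*v^2 + 1080*v + 2116), Gamma_vuu = 0, Gamma_vuv = (3280*u + 1680*v^2 + 4032*v)/(3280*u^2 + 3360*u*v^2 + 8064*u*v + 900*v^4 + 4320*v^3 + 5553*v^2 + 1080*v + 2116), Gamma_vvv = (1680*u*v + 900*v^3 + 2160*v^2 + 225*v + 540)/(3280*u^2 + 3360*u*v^2 + 8064*u*v + 900*v^4 + 4320*v^3 + 5553*v^2 + 1080*v + 2116)


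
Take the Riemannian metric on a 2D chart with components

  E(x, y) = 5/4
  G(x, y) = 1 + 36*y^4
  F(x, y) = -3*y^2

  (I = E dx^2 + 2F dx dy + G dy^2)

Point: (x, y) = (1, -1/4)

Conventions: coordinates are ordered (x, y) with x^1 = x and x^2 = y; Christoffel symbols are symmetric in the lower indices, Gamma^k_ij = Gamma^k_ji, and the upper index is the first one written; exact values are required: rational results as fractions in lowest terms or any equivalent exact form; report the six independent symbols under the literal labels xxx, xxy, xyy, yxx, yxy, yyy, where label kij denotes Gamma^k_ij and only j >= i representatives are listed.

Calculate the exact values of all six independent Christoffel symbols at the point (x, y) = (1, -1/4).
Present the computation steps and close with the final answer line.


E = 5/4, F = -3/16, G = 73/64 at the point
E_x = 0, E_y = 0, F_x = 0, F_y = 3/2, G_x = 0, G_y = -9/4
EG - F^2 = 89/64;  g^inv = (64/89) * [[73/64, 3/16], [3/16, 5/4]]
first-kind symbols [ij,l] = (1/2)(d_i g_jl + d_j g_il - d_l g_ij): [xx,x] = E_x/2 = 0, [xx,y] = F_x - E_y/2 = 0, [xy,x] = E_y/2 = 0, [xy,y] = G_x/2 = 0, [yy,x] = F_y - G_x/2 = 3/2, [yy,y] = G_y/2 = -9/8
Gamma^x_ij = (G*[ij,x] - F*[ij,y])/(EG - F^2), Gamma^y_ij = (E*[ij,y] - F*[ij,x])/(EG - F^2)

Answer: Gamma_xxx = 0, Gamma_xxy = 0, Gamma_xyy = 96/89, Gamma_yxx = 0, Gamma_yxy = 0, Gamma_yyy = -72/89


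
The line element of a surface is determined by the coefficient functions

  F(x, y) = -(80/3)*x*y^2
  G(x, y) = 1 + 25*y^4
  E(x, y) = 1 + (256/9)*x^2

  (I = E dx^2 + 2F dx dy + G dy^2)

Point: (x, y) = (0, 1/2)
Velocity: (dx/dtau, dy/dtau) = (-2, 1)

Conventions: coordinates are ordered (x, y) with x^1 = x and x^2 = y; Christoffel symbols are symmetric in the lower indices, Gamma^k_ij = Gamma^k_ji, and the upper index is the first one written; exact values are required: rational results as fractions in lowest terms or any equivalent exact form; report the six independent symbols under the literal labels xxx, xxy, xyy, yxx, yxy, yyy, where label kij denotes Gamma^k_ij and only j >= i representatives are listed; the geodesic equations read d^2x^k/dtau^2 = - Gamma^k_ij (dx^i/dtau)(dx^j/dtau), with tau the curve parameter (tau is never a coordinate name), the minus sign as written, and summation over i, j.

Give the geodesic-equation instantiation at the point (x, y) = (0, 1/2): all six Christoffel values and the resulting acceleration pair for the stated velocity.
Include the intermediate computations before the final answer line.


E = 1, F = 0, G = 41/16 at the point
E_x = 0, E_y = 0, F_x = -20/3, F_y = 0, G_x = 0, G_y = 25/2
EG - F^2 = 41/16;  g^inv = (16/41) * [[41/16, 0], [0, 1]]
first-kind symbols [ij,l] = (1/2)(d_i g_jl + d_j g_il - d_l g_ij): [xx,x] = E_x/2 = 0, [xx,y] = F_x - E_y/2 = -20/3, [xy,x] = E_y/2 = 0, [xy,y] = G_x/2 = 0, [yy,x] = F_y - G_x/2 = 0, [yy,y] = G_y/2 = 25/4
Gamma^x_ij = (G*[ij,x] - F*[ij,y])/(EG - F^2), Gamma^y_ij = (E*[ij,y] - F*[ij,x])/(EG - F^2)
Gamma_xxx = 0, Gamma_xxy = 0, Gamma_xyy = 0, Gamma_yxx = -320/123, Gamma_yxy = 0, Gamma_yyy = 100/41
d^2x/dtau^2 = -(Gamma_xxx*(-2)^2 + 2*Gamma_xxy*(-2)*(1) + Gamma_xyy*(1)^2) = 0
d^2y/dtau^2 = -(Gamma_yxx*(-2)^2 + 2*Gamma_yxy*(-2)*(1) + Gamma_yyy*(1)^2) = 980/123

Answer: Gamma_xxx = 0, Gamma_xxy = 0, Gamma_xyy = 0, Gamma_yxx = -320/123, Gamma_yxy = 0, Gamma_yyy = 100/41; accelerations (d^2x/dtau^2, d^2y/dtau^2) = (0, 980/123)


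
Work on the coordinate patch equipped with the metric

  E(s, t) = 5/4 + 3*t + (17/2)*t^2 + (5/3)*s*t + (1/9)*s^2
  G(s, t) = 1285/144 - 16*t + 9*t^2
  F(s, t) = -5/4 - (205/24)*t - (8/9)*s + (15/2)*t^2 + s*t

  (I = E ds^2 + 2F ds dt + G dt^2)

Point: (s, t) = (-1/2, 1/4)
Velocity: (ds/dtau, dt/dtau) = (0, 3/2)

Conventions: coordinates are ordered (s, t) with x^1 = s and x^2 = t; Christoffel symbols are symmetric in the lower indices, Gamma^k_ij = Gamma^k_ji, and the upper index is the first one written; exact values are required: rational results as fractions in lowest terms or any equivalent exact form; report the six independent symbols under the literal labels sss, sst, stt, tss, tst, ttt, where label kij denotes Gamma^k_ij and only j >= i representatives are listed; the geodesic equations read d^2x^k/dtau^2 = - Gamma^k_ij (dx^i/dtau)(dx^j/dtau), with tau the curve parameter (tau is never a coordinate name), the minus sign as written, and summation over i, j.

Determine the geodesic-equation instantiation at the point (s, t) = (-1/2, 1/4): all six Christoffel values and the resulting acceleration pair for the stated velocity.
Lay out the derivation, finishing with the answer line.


E = 677/288, F = -187/72, G = 395/72 at the point
E_s = 11/36, E_t = 77/12, F_s = -23/36, F_t = -127/24, G_s = 0, G_t = -23/2
EG - F^2 = 14171/2304;  g^inv = (2304/14171) * [[395/72, 187/72], [187/72, 677/288]]
first-kind symbols [ij,l] = (1/2)(d_i g_jl + d_j g_il - d_l g_ij): [ss,s] = E_s/2 = 11/72, [ss,t] = F_s - E_t/2 = -277/72, [st,s] = E_t/2 = 77/24, [st,t] = G_s/2 = 0, [tt,s] = F_t - G_s/2 = -127/24, [tt,t] = G_t/2 = -23/4
Gamma^s_ij = (G*[ij,s] - F*[ij,t])/(EG - F^2), Gamma^t_ij = (E*[ij,t] - F*[ij,s])/(EG - F^2)
Gamma_sss = -63272/42513, Gamma_sst = 121660/42513, Gamma_stt = -303884/42513, Gamma_tss = -59767/42513, Gamma_tst = 57596/42513, Gamma_ttt = -188422/42513
d^2s/dtau^2 = -(Gamma_sss*(0)^2 + 2*Gamma_sst*(0)*(3/2) + Gamma_stt*(3/2)^2) = 227913/14171
d^2t/dtau^2 = -(Gamma_tss*(0)^2 + 2*Gamma_tst*(0)*(3/2) + Gamma_ttt*(3/2)^2) = 282633/28342

Answer: Gamma_sss = -63272/42513, Gamma_sst = 121660/42513, Gamma_stt = -303884/42513, Gamma_tss = -59767/42513, Gamma_tst = 57596/42513, Gamma_ttt = -188422/42513; accelerations (d^2s/dtau^2, d^2t/dtau^2) = (227913/14171, 282633/28342)


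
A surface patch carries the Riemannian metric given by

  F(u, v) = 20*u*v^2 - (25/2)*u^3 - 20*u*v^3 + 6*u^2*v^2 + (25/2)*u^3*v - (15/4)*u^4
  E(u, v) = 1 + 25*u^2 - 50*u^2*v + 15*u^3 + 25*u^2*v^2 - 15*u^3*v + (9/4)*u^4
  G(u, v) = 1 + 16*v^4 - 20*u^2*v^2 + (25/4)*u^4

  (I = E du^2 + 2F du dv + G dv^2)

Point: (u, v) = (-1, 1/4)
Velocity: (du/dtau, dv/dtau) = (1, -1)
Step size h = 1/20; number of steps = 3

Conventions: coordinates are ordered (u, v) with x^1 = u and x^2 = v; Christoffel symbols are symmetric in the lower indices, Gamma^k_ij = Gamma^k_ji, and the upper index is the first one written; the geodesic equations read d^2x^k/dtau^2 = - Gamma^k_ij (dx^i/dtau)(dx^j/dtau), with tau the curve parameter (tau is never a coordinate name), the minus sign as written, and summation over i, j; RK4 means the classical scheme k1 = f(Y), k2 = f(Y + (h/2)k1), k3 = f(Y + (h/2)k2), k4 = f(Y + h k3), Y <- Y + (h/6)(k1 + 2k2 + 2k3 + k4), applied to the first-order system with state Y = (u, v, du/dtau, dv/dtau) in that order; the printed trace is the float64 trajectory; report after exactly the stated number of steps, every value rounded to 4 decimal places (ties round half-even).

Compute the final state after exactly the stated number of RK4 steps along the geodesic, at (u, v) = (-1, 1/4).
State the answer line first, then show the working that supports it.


Answer: u = -0.8659, v = 0.0862, du/dtau = 0.7910, dv/dtau = -1.1694

f(Y) = (du/dtau, dv/dtau, -Gamma^u_ij Y'^i Y'^j, -Gamma^v_ij Y'^i Y'^j) with the Gammas evaluated at the stage position; h = 0.050000; intermediate values shown to 6 dp
step 0: u = -1.0000, v = 0.2500, du/dtau = 1.0000, dv/dtau = -1.0000
step 1:
  k1: at (u, v) = (-1.000000, 0.250000), (du/dtau, dv/dtau) = (1.000000, -1.000000); Gamma_uuu = -0.151685, Gamma_uuv = -1.011236, Gamma_uvv = -0.404494, Gamma_vuu = -0.151685, Gamma_vuv = -1.011236, Gamma_vvv = -0.404494; k1 = (1.000000, -1.000000, -1.466292, -1.466292)
  k2: at (u, v) = (-0.975000, 0.225000), (du/dtau, dv/dtau) = (0.963343, -1.036657); Gamma_uuu = -0.198465, Gamma_uuv = -1.018436, Gamma_uvv = -0.376038, Gamma_vuu = -0.183435, Gamma_vuv = -0.941313, Gamma_vvv = -0.347562; k2 = (0.963343, -1.036657, -1.445842, -1.336352)
  k3: at (u, v) = (-0.975916, 0.224084), (du/dtau, dv/dtau) = (0.963854, -1.033409); Gamma_uuu = -0.198386, Gamma_uuv = -1.017031, Gamma_uvv = -0.373638, Gamma_vuu = -0.183462, Gamma_vuv = -0.940522, Gamma_vvv = -0.345531; k3 = (0.963854, -1.033409, -1.442712, -1.334181)
  k4: at (u, v) = (-0.951807, 0.198330), (du/dtau, dv/dtau) = (0.927864, -1.066709); Gamma_uuu = -0.246793, Gamma_uuv = -1.018705, Gamma_uvv = -0.339631, Gamma_vuu = -0.211750, Gamma_vuv = -0.874058, Gamma_vvv = -0.291406; k4 = (0.927864, -1.066709, -1.417623, -1.216334)
  Y <- Y + (h/6)(k1 + 2k2 + 2k3 + k4): u = -0.9518, v = 0.1983, du/dtau = 0.9278, dv/dtau = -1.0669
step 2:
  k1: at (u, v) = (-0.951815, 0.198276), (du/dtau, dv/dtau) = (0.927825, -1.066864); Gamma_uuu = -0.246833, Gamma_uuv = -1.018663, Gamma_uvv = -0.339523, Gamma_vuu = -0.211774, Gamma_vuv = -0.873978, Gamma_vvv = -0.291299; k1 = (0.927825, -1.066864, -1.417741, -1.216373)
  k2: at (u, v) = (-0.928619, 0.171605), (du/dtau, dv/dtau) = (0.892381, -1.097273); Gamma_uuu = -0.296639, Gamma_uuv = -1.015637, Gamma_uvv = -0.300296, Gamma_vuu = -0.236822, Gamma_vuv = -0.810833, Gamma_vvv = -0.239741; k2 = (0.892381, -1.097273, -1.391208, -1.110670)
  k3: at (u, v) = (-0.929505, 0.170844), (du/dtau, dv/dtau) = (0.893045, -1.094631); Gamma_uuu = -0.296291, Gamma_uuv = -1.014558, Gamma_uvv = -0.298364, Gamma_vuu = -0.236704, Gamma_vuv = -0.810518, Gamma_vvv = -0.238359; k3 = (0.893045, -1.094631, -1.389766, -1.110267)
  k4: at (u, v) = (-0.907162, 0.143545), (du/dtau, dv/dtau) = (0.858337, -1.122377); Gamma_uuu = -0.346897, Gamma_uuv = -1.008117, Gamma_uvv = -0.255231, Gamma_vuu = -0.258498, Gamma_vuv = -0.751222, Gamma_vvv = -0.190191; k4 = (0.858337, -1.122377, -1.365299, -1.017385)
  Y <- Y + (h/6)(k1 + 2k2 + 2k3 + k4): u = -0.9072, v = 0.1435, du/dtau = 0.8583, dv/dtau = -1.1225
step 3:
  k1: at (u, v) = (-0.907173, 0.143501), (du/dtau, dv/dtau) = (0.858283, -1.122494); Gamma_uuu = -0.346922, Gamma_uuv = -1.008081, Gamma_uvv = -0.255141, Gamma_vuu = -0.258509, Gamma_vuv = -0.751172, Gamma_vvv = -0.190118; k1 = (0.858283, -1.122494, -1.365371, -1.017407)
  k2: at (u, v) = (-0.885716, 0.115439), (du/dtau, dv/dtau) = (0.824149, -1.147930); Gamma_uuu = -0.398234, Gamma_uuv = -0.998838, Gamma_uvv = -0.208291, Gamma_vuu = -0.277237, Gamma_vuv = -0.695359, Gamma_vvv = -0.145006; k2 = (0.824149, -1.147930, -1.344968, -0.936324)
  k3: at (u, v) = (-0.886569, 0.114803), (du/dtau, dv/dtau) = (0.824659, -1.145902); Gamma_uuu = -0.397679, Gamma_uuv = -0.998059, Gamma_uvv = -0.206783, Gamma_vuu = -0.277048, Gamma_vuv = -0.695310, Gamma_vvv = -0.144058; k3 = (0.824659, -1.145902, -1.344317, -0.936535)
  k4: at (u, v) = (-0.865940, 0.086206), (du/dtau, dv/dtau) = (0.791067, -1.169321); Gamma_uuu = -0.449335, Gamma_uuv = -0.986978, Gamma_uvv = -0.157209, Gamma_vuu = -0.292752, Gamma_vuv = -0.643040, Gamma_vvv = -0.102425; k4 = (0.791067, -1.169321, -1.329792, -0.866391)
  Y <- Y + (h/6)(k1 + 2k2 + 2k3 + k4): u = -0.8659, v = 0.0862, du/dtau = 0.7910, dv/dtau = -1.1694
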